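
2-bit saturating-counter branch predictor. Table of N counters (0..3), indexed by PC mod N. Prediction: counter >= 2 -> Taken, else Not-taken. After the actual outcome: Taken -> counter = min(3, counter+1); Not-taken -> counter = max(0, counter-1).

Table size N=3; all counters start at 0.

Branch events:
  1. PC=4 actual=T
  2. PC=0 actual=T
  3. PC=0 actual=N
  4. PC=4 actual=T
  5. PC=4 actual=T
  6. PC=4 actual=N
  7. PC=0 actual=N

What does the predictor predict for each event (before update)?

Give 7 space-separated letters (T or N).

Ev 1: PC=4 idx=1 pred=N actual=T -> ctr[1]=1
Ev 2: PC=0 idx=0 pred=N actual=T -> ctr[0]=1
Ev 3: PC=0 idx=0 pred=N actual=N -> ctr[0]=0
Ev 4: PC=4 idx=1 pred=N actual=T -> ctr[1]=2
Ev 5: PC=4 idx=1 pred=T actual=T -> ctr[1]=3
Ev 6: PC=4 idx=1 pred=T actual=N -> ctr[1]=2
Ev 7: PC=0 idx=0 pred=N actual=N -> ctr[0]=0

Answer: N N N N T T N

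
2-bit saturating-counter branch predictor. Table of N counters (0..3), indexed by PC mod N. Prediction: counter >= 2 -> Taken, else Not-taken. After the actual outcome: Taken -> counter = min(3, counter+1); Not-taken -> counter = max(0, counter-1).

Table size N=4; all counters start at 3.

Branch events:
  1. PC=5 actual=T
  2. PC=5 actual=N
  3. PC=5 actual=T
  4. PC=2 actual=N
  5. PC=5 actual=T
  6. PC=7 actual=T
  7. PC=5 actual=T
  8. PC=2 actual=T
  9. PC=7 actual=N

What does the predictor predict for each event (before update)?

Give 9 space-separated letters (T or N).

Answer: T T T T T T T T T

Derivation:
Ev 1: PC=5 idx=1 pred=T actual=T -> ctr[1]=3
Ev 2: PC=5 idx=1 pred=T actual=N -> ctr[1]=2
Ev 3: PC=5 idx=1 pred=T actual=T -> ctr[1]=3
Ev 4: PC=2 idx=2 pred=T actual=N -> ctr[2]=2
Ev 5: PC=5 idx=1 pred=T actual=T -> ctr[1]=3
Ev 6: PC=7 idx=3 pred=T actual=T -> ctr[3]=3
Ev 7: PC=5 idx=1 pred=T actual=T -> ctr[1]=3
Ev 8: PC=2 idx=2 pred=T actual=T -> ctr[2]=3
Ev 9: PC=7 idx=3 pred=T actual=N -> ctr[3]=2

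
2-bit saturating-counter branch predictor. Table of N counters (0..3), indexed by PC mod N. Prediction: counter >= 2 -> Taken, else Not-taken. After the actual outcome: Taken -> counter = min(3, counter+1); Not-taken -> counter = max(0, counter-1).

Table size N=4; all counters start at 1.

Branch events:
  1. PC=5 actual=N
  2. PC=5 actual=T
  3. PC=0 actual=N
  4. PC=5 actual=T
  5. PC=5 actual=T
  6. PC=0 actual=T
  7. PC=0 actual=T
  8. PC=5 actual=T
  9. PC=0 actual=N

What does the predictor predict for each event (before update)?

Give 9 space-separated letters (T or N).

Answer: N N N N T N N T T

Derivation:
Ev 1: PC=5 idx=1 pred=N actual=N -> ctr[1]=0
Ev 2: PC=5 idx=1 pred=N actual=T -> ctr[1]=1
Ev 3: PC=0 idx=0 pred=N actual=N -> ctr[0]=0
Ev 4: PC=5 idx=1 pred=N actual=T -> ctr[1]=2
Ev 5: PC=5 idx=1 pred=T actual=T -> ctr[1]=3
Ev 6: PC=0 idx=0 pred=N actual=T -> ctr[0]=1
Ev 7: PC=0 idx=0 pred=N actual=T -> ctr[0]=2
Ev 8: PC=5 idx=1 pred=T actual=T -> ctr[1]=3
Ev 9: PC=0 idx=0 pred=T actual=N -> ctr[0]=1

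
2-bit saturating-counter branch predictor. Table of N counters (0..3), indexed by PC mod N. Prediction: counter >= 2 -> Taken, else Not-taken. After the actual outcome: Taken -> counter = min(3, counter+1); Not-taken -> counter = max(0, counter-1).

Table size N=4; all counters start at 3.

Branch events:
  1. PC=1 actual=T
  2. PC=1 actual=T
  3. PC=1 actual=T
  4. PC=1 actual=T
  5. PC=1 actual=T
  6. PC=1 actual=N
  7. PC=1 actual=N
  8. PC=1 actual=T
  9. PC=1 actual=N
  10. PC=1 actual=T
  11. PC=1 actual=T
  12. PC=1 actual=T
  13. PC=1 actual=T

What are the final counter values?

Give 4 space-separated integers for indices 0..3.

Ev 1: PC=1 idx=1 pred=T actual=T -> ctr[1]=3
Ev 2: PC=1 idx=1 pred=T actual=T -> ctr[1]=3
Ev 3: PC=1 idx=1 pred=T actual=T -> ctr[1]=3
Ev 4: PC=1 idx=1 pred=T actual=T -> ctr[1]=3
Ev 5: PC=1 idx=1 pred=T actual=T -> ctr[1]=3
Ev 6: PC=1 idx=1 pred=T actual=N -> ctr[1]=2
Ev 7: PC=1 idx=1 pred=T actual=N -> ctr[1]=1
Ev 8: PC=1 idx=1 pred=N actual=T -> ctr[1]=2
Ev 9: PC=1 idx=1 pred=T actual=N -> ctr[1]=1
Ev 10: PC=1 idx=1 pred=N actual=T -> ctr[1]=2
Ev 11: PC=1 idx=1 pred=T actual=T -> ctr[1]=3
Ev 12: PC=1 idx=1 pred=T actual=T -> ctr[1]=3
Ev 13: PC=1 idx=1 pred=T actual=T -> ctr[1]=3

Answer: 3 3 3 3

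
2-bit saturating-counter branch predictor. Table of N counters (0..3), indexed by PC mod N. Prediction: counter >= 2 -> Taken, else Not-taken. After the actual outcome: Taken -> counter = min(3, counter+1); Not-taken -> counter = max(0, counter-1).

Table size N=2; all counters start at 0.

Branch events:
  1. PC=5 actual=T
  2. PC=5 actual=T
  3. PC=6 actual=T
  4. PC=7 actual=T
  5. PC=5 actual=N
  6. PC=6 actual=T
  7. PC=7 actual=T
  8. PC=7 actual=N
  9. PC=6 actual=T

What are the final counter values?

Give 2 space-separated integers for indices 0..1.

Answer: 3 2

Derivation:
Ev 1: PC=5 idx=1 pred=N actual=T -> ctr[1]=1
Ev 2: PC=5 idx=1 pred=N actual=T -> ctr[1]=2
Ev 3: PC=6 idx=0 pred=N actual=T -> ctr[0]=1
Ev 4: PC=7 idx=1 pred=T actual=T -> ctr[1]=3
Ev 5: PC=5 idx=1 pred=T actual=N -> ctr[1]=2
Ev 6: PC=6 idx=0 pred=N actual=T -> ctr[0]=2
Ev 7: PC=7 idx=1 pred=T actual=T -> ctr[1]=3
Ev 8: PC=7 idx=1 pred=T actual=N -> ctr[1]=2
Ev 9: PC=6 idx=0 pred=T actual=T -> ctr[0]=3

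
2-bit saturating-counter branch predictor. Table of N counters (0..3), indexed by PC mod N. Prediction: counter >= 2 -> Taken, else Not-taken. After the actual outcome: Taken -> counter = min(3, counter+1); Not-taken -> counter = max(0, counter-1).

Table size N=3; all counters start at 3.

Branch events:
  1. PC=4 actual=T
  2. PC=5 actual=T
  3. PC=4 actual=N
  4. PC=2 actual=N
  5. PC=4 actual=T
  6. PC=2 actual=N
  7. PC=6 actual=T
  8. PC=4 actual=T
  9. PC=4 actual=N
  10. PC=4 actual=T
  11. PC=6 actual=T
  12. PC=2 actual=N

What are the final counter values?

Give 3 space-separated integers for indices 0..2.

Answer: 3 3 0

Derivation:
Ev 1: PC=4 idx=1 pred=T actual=T -> ctr[1]=3
Ev 2: PC=5 idx=2 pred=T actual=T -> ctr[2]=3
Ev 3: PC=4 idx=1 pred=T actual=N -> ctr[1]=2
Ev 4: PC=2 idx=2 pred=T actual=N -> ctr[2]=2
Ev 5: PC=4 idx=1 pred=T actual=T -> ctr[1]=3
Ev 6: PC=2 idx=2 pred=T actual=N -> ctr[2]=1
Ev 7: PC=6 idx=0 pred=T actual=T -> ctr[0]=3
Ev 8: PC=4 idx=1 pred=T actual=T -> ctr[1]=3
Ev 9: PC=4 idx=1 pred=T actual=N -> ctr[1]=2
Ev 10: PC=4 idx=1 pred=T actual=T -> ctr[1]=3
Ev 11: PC=6 idx=0 pred=T actual=T -> ctr[0]=3
Ev 12: PC=2 idx=2 pred=N actual=N -> ctr[2]=0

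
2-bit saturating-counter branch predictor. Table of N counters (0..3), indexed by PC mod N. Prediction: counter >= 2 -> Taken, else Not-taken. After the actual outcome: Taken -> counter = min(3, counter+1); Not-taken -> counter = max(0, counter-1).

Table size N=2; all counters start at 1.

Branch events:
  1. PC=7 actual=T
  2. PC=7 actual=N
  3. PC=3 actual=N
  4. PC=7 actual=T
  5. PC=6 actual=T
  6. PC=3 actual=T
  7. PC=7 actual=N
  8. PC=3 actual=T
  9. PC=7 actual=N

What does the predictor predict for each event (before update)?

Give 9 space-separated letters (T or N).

Ev 1: PC=7 idx=1 pred=N actual=T -> ctr[1]=2
Ev 2: PC=7 idx=1 pred=T actual=N -> ctr[1]=1
Ev 3: PC=3 idx=1 pred=N actual=N -> ctr[1]=0
Ev 4: PC=7 idx=1 pred=N actual=T -> ctr[1]=1
Ev 5: PC=6 idx=0 pred=N actual=T -> ctr[0]=2
Ev 6: PC=3 idx=1 pred=N actual=T -> ctr[1]=2
Ev 7: PC=7 idx=1 pred=T actual=N -> ctr[1]=1
Ev 8: PC=3 idx=1 pred=N actual=T -> ctr[1]=2
Ev 9: PC=7 idx=1 pred=T actual=N -> ctr[1]=1

Answer: N T N N N N T N T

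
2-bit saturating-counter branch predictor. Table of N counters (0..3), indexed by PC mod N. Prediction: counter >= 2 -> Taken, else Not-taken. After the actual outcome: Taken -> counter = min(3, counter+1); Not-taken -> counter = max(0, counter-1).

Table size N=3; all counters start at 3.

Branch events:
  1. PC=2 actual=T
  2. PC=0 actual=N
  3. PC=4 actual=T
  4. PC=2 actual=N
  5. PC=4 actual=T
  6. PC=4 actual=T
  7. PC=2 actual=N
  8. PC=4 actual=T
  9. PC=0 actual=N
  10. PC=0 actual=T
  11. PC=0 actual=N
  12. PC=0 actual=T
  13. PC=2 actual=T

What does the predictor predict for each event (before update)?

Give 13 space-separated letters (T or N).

Answer: T T T T T T T T T N T N N

Derivation:
Ev 1: PC=2 idx=2 pred=T actual=T -> ctr[2]=3
Ev 2: PC=0 idx=0 pred=T actual=N -> ctr[0]=2
Ev 3: PC=4 idx=1 pred=T actual=T -> ctr[1]=3
Ev 4: PC=2 idx=2 pred=T actual=N -> ctr[2]=2
Ev 5: PC=4 idx=1 pred=T actual=T -> ctr[1]=3
Ev 6: PC=4 idx=1 pred=T actual=T -> ctr[1]=3
Ev 7: PC=2 idx=2 pred=T actual=N -> ctr[2]=1
Ev 8: PC=4 idx=1 pred=T actual=T -> ctr[1]=3
Ev 9: PC=0 idx=0 pred=T actual=N -> ctr[0]=1
Ev 10: PC=0 idx=0 pred=N actual=T -> ctr[0]=2
Ev 11: PC=0 idx=0 pred=T actual=N -> ctr[0]=1
Ev 12: PC=0 idx=0 pred=N actual=T -> ctr[0]=2
Ev 13: PC=2 idx=2 pred=N actual=T -> ctr[2]=2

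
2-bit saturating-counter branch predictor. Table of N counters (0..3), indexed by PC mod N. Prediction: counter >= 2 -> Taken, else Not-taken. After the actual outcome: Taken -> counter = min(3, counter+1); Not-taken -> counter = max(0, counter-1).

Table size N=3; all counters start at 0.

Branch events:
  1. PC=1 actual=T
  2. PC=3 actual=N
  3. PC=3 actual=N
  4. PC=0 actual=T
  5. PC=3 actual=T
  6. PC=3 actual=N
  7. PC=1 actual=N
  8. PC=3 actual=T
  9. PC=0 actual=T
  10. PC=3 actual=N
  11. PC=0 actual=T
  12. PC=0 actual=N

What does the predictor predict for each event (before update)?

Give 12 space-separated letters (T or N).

Answer: N N N N N T N N T T T T

Derivation:
Ev 1: PC=1 idx=1 pred=N actual=T -> ctr[1]=1
Ev 2: PC=3 idx=0 pred=N actual=N -> ctr[0]=0
Ev 3: PC=3 idx=0 pred=N actual=N -> ctr[0]=0
Ev 4: PC=0 idx=0 pred=N actual=T -> ctr[0]=1
Ev 5: PC=3 idx=0 pred=N actual=T -> ctr[0]=2
Ev 6: PC=3 idx=0 pred=T actual=N -> ctr[0]=1
Ev 7: PC=1 idx=1 pred=N actual=N -> ctr[1]=0
Ev 8: PC=3 idx=0 pred=N actual=T -> ctr[0]=2
Ev 9: PC=0 idx=0 pred=T actual=T -> ctr[0]=3
Ev 10: PC=3 idx=0 pred=T actual=N -> ctr[0]=2
Ev 11: PC=0 idx=0 pred=T actual=T -> ctr[0]=3
Ev 12: PC=0 idx=0 pred=T actual=N -> ctr[0]=2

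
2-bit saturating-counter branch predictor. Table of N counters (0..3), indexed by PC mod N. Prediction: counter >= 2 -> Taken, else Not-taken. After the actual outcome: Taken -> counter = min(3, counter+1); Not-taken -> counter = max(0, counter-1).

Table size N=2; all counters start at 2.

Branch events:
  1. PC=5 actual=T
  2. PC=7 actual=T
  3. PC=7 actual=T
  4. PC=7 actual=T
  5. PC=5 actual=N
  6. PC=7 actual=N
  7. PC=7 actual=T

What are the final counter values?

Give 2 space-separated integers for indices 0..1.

Answer: 2 2

Derivation:
Ev 1: PC=5 idx=1 pred=T actual=T -> ctr[1]=3
Ev 2: PC=7 idx=1 pred=T actual=T -> ctr[1]=3
Ev 3: PC=7 idx=1 pred=T actual=T -> ctr[1]=3
Ev 4: PC=7 idx=1 pred=T actual=T -> ctr[1]=3
Ev 5: PC=5 idx=1 pred=T actual=N -> ctr[1]=2
Ev 6: PC=7 idx=1 pred=T actual=N -> ctr[1]=1
Ev 7: PC=7 idx=1 pred=N actual=T -> ctr[1]=2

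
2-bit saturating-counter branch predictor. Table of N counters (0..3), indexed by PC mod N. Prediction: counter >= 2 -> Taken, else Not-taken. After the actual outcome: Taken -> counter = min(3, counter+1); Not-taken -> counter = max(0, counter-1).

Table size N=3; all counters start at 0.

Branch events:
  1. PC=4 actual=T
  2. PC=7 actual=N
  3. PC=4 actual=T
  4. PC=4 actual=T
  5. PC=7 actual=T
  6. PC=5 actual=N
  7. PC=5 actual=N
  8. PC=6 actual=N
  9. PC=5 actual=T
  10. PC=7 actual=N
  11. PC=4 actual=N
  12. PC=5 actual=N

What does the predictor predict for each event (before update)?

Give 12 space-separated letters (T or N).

Ev 1: PC=4 idx=1 pred=N actual=T -> ctr[1]=1
Ev 2: PC=7 idx=1 pred=N actual=N -> ctr[1]=0
Ev 3: PC=4 idx=1 pred=N actual=T -> ctr[1]=1
Ev 4: PC=4 idx=1 pred=N actual=T -> ctr[1]=2
Ev 5: PC=7 idx=1 pred=T actual=T -> ctr[1]=3
Ev 6: PC=5 idx=2 pred=N actual=N -> ctr[2]=0
Ev 7: PC=5 idx=2 pred=N actual=N -> ctr[2]=0
Ev 8: PC=6 idx=0 pred=N actual=N -> ctr[0]=0
Ev 9: PC=5 idx=2 pred=N actual=T -> ctr[2]=1
Ev 10: PC=7 idx=1 pred=T actual=N -> ctr[1]=2
Ev 11: PC=4 idx=1 pred=T actual=N -> ctr[1]=1
Ev 12: PC=5 idx=2 pred=N actual=N -> ctr[2]=0

Answer: N N N N T N N N N T T N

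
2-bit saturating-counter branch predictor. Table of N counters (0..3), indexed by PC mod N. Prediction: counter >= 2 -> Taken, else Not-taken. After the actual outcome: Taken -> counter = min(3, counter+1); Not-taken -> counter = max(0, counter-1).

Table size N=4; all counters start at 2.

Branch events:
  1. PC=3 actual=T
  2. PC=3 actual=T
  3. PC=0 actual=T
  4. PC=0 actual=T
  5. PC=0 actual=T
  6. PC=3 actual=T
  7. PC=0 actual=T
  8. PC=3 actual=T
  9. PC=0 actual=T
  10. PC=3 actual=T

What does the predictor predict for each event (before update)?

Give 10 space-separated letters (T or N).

Ev 1: PC=3 idx=3 pred=T actual=T -> ctr[3]=3
Ev 2: PC=3 idx=3 pred=T actual=T -> ctr[3]=3
Ev 3: PC=0 idx=0 pred=T actual=T -> ctr[0]=3
Ev 4: PC=0 idx=0 pred=T actual=T -> ctr[0]=3
Ev 5: PC=0 idx=0 pred=T actual=T -> ctr[0]=3
Ev 6: PC=3 idx=3 pred=T actual=T -> ctr[3]=3
Ev 7: PC=0 idx=0 pred=T actual=T -> ctr[0]=3
Ev 8: PC=3 idx=3 pred=T actual=T -> ctr[3]=3
Ev 9: PC=0 idx=0 pred=T actual=T -> ctr[0]=3
Ev 10: PC=3 idx=3 pred=T actual=T -> ctr[3]=3

Answer: T T T T T T T T T T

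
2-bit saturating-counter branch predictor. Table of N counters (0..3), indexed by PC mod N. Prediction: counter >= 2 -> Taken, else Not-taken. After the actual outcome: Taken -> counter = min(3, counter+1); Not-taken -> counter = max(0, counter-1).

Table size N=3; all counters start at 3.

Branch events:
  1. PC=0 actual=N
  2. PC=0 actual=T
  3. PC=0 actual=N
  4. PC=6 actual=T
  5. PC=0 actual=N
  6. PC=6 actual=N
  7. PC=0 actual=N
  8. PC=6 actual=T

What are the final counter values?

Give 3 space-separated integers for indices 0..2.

Answer: 1 3 3

Derivation:
Ev 1: PC=0 idx=0 pred=T actual=N -> ctr[0]=2
Ev 2: PC=0 idx=0 pred=T actual=T -> ctr[0]=3
Ev 3: PC=0 idx=0 pred=T actual=N -> ctr[0]=2
Ev 4: PC=6 idx=0 pred=T actual=T -> ctr[0]=3
Ev 5: PC=0 idx=0 pred=T actual=N -> ctr[0]=2
Ev 6: PC=6 idx=0 pred=T actual=N -> ctr[0]=1
Ev 7: PC=0 idx=0 pred=N actual=N -> ctr[0]=0
Ev 8: PC=6 idx=0 pred=N actual=T -> ctr[0]=1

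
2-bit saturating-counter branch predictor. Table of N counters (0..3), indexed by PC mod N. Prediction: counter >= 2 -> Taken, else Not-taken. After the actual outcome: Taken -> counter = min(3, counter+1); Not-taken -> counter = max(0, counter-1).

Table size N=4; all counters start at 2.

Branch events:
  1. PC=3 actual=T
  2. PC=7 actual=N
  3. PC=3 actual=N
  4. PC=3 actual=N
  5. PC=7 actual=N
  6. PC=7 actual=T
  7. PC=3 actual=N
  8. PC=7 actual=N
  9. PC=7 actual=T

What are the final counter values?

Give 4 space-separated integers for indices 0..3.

Ev 1: PC=3 idx=3 pred=T actual=T -> ctr[3]=3
Ev 2: PC=7 idx=3 pred=T actual=N -> ctr[3]=2
Ev 3: PC=3 idx=3 pred=T actual=N -> ctr[3]=1
Ev 4: PC=3 idx=3 pred=N actual=N -> ctr[3]=0
Ev 5: PC=7 idx=3 pred=N actual=N -> ctr[3]=0
Ev 6: PC=7 idx=3 pred=N actual=T -> ctr[3]=1
Ev 7: PC=3 idx=3 pred=N actual=N -> ctr[3]=0
Ev 8: PC=7 idx=3 pred=N actual=N -> ctr[3]=0
Ev 9: PC=7 idx=3 pred=N actual=T -> ctr[3]=1

Answer: 2 2 2 1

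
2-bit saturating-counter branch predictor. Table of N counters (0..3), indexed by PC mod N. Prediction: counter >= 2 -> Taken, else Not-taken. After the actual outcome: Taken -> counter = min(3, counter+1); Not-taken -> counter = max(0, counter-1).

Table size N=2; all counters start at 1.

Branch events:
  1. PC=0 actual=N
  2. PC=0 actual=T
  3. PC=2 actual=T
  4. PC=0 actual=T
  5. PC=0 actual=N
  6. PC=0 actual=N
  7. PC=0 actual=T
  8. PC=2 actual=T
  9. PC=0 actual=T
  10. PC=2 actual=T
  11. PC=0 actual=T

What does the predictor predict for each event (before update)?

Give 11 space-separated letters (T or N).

Ev 1: PC=0 idx=0 pred=N actual=N -> ctr[0]=0
Ev 2: PC=0 idx=0 pred=N actual=T -> ctr[0]=1
Ev 3: PC=2 idx=0 pred=N actual=T -> ctr[0]=2
Ev 4: PC=0 idx=0 pred=T actual=T -> ctr[0]=3
Ev 5: PC=0 idx=0 pred=T actual=N -> ctr[0]=2
Ev 6: PC=0 idx=0 pred=T actual=N -> ctr[0]=1
Ev 7: PC=0 idx=0 pred=N actual=T -> ctr[0]=2
Ev 8: PC=2 idx=0 pred=T actual=T -> ctr[0]=3
Ev 9: PC=0 idx=0 pred=T actual=T -> ctr[0]=3
Ev 10: PC=2 idx=0 pred=T actual=T -> ctr[0]=3
Ev 11: PC=0 idx=0 pred=T actual=T -> ctr[0]=3

Answer: N N N T T T N T T T T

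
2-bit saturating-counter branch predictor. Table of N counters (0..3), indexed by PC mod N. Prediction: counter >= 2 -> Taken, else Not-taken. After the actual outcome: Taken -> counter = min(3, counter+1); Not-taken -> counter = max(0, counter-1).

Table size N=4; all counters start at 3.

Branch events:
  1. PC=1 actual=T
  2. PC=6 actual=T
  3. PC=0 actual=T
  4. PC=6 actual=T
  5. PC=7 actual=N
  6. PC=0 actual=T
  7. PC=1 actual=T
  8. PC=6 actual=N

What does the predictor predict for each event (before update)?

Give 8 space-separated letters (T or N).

Ev 1: PC=1 idx=1 pred=T actual=T -> ctr[1]=3
Ev 2: PC=6 idx=2 pred=T actual=T -> ctr[2]=3
Ev 3: PC=0 idx=0 pred=T actual=T -> ctr[0]=3
Ev 4: PC=6 idx=2 pred=T actual=T -> ctr[2]=3
Ev 5: PC=7 idx=3 pred=T actual=N -> ctr[3]=2
Ev 6: PC=0 idx=0 pred=T actual=T -> ctr[0]=3
Ev 7: PC=1 idx=1 pred=T actual=T -> ctr[1]=3
Ev 8: PC=6 idx=2 pred=T actual=N -> ctr[2]=2

Answer: T T T T T T T T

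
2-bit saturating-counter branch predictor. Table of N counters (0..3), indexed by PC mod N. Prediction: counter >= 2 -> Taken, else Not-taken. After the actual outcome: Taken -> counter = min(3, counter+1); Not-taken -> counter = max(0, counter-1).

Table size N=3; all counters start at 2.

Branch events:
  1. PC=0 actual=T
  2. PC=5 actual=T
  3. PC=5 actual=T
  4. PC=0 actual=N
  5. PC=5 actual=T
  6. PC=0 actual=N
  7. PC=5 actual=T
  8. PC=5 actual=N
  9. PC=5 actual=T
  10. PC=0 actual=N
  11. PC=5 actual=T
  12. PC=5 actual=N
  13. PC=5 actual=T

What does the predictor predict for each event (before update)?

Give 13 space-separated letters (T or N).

Answer: T T T T T T T T T N T T T

Derivation:
Ev 1: PC=0 idx=0 pred=T actual=T -> ctr[0]=3
Ev 2: PC=5 idx=2 pred=T actual=T -> ctr[2]=3
Ev 3: PC=5 idx=2 pred=T actual=T -> ctr[2]=3
Ev 4: PC=0 idx=0 pred=T actual=N -> ctr[0]=2
Ev 5: PC=5 idx=2 pred=T actual=T -> ctr[2]=3
Ev 6: PC=0 idx=0 pred=T actual=N -> ctr[0]=1
Ev 7: PC=5 idx=2 pred=T actual=T -> ctr[2]=3
Ev 8: PC=5 idx=2 pred=T actual=N -> ctr[2]=2
Ev 9: PC=5 idx=2 pred=T actual=T -> ctr[2]=3
Ev 10: PC=0 idx=0 pred=N actual=N -> ctr[0]=0
Ev 11: PC=5 idx=2 pred=T actual=T -> ctr[2]=3
Ev 12: PC=5 idx=2 pred=T actual=N -> ctr[2]=2
Ev 13: PC=5 idx=2 pred=T actual=T -> ctr[2]=3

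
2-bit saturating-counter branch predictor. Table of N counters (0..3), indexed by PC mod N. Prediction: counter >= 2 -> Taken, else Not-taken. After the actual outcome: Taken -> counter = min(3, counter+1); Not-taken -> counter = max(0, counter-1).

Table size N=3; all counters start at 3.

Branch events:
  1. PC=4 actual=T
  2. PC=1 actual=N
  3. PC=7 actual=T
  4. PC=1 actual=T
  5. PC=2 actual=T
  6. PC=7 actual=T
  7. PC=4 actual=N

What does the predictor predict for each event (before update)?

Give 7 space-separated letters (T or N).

Ev 1: PC=4 idx=1 pred=T actual=T -> ctr[1]=3
Ev 2: PC=1 idx=1 pred=T actual=N -> ctr[1]=2
Ev 3: PC=7 idx=1 pred=T actual=T -> ctr[1]=3
Ev 4: PC=1 idx=1 pred=T actual=T -> ctr[1]=3
Ev 5: PC=2 idx=2 pred=T actual=T -> ctr[2]=3
Ev 6: PC=7 idx=1 pred=T actual=T -> ctr[1]=3
Ev 7: PC=4 idx=1 pred=T actual=N -> ctr[1]=2

Answer: T T T T T T T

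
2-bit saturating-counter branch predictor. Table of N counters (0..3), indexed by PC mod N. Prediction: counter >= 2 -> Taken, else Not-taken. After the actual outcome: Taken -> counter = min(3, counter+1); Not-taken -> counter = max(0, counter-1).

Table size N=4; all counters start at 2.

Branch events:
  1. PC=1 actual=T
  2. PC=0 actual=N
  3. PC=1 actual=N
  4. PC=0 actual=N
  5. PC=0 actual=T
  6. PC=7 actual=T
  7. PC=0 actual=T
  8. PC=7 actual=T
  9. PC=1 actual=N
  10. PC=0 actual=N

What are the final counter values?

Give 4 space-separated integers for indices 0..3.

Ev 1: PC=1 idx=1 pred=T actual=T -> ctr[1]=3
Ev 2: PC=0 idx=0 pred=T actual=N -> ctr[0]=1
Ev 3: PC=1 idx=1 pred=T actual=N -> ctr[1]=2
Ev 4: PC=0 idx=0 pred=N actual=N -> ctr[0]=0
Ev 5: PC=0 idx=0 pred=N actual=T -> ctr[0]=1
Ev 6: PC=7 idx=3 pred=T actual=T -> ctr[3]=3
Ev 7: PC=0 idx=0 pred=N actual=T -> ctr[0]=2
Ev 8: PC=7 idx=3 pred=T actual=T -> ctr[3]=3
Ev 9: PC=1 idx=1 pred=T actual=N -> ctr[1]=1
Ev 10: PC=0 idx=0 pred=T actual=N -> ctr[0]=1

Answer: 1 1 2 3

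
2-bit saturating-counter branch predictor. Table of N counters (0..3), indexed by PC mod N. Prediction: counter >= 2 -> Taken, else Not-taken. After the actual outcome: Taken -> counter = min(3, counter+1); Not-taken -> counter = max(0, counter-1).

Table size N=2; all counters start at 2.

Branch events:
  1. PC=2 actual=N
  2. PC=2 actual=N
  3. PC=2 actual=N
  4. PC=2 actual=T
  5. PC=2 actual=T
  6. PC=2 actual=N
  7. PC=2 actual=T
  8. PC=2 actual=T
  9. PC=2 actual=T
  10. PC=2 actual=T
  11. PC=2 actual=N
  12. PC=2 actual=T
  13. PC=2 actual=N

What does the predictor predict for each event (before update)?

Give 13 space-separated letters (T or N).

Ev 1: PC=2 idx=0 pred=T actual=N -> ctr[0]=1
Ev 2: PC=2 idx=0 pred=N actual=N -> ctr[0]=0
Ev 3: PC=2 idx=0 pred=N actual=N -> ctr[0]=0
Ev 4: PC=2 idx=0 pred=N actual=T -> ctr[0]=1
Ev 5: PC=2 idx=0 pred=N actual=T -> ctr[0]=2
Ev 6: PC=2 idx=0 pred=T actual=N -> ctr[0]=1
Ev 7: PC=2 idx=0 pred=N actual=T -> ctr[0]=2
Ev 8: PC=2 idx=0 pred=T actual=T -> ctr[0]=3
Ev 9: PC=2 idx=0 pred=T actual=T -> ctr[0]=3
Ev 10: PC=2 idx=0 pred=T actual=T -> ctr[0]=3
Ev 11: PC=2 idx=0 pred=T actual=N -> ctr[0]=2
Ev 12: PC=2 idx=0 pred=T actual=T -> ctr[0]=3
Ev 13: PC=2 idx=0 pred=T actual=N -> ctr[0]=2

Answer: T N N N N T N T T T T T T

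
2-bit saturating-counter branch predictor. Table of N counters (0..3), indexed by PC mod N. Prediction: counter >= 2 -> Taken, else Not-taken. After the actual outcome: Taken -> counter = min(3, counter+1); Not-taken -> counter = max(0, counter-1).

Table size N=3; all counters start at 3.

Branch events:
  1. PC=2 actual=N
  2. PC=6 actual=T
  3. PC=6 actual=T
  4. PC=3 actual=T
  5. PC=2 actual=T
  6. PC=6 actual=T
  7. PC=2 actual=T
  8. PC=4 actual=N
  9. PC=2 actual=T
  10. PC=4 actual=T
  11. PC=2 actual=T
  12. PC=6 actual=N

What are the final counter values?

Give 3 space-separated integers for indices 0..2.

Answer: 2 3 3

Derivation:
Ev 1: PC=2 idx=2 pred=T actual=N -> ctr[2]=2
Ev 2: PC=6 idx=0 pred=T actual=T -> ctr[0]=3
Ev 3: PC=6 idx=0 pred=T actual=T -> ctr[0]=3
Ev 4: PC=3 idx=0 pred=T actual=T -> ctr[0]=3
Ev 5: PC=2 idx=2 pred=T actual=T -> ctr[2]=3
Ev 6: PC=6 idx=0 pred=T actual=T -> ctr[0]=3
Ev 7: PC=2 idx=2 pred=T actual=T -> ctr[2]=3
Ev 8: PC=4 idx=1 pred=T actual=N -> ctr[1]=2
Ev 9: PC=2 idx=2 pred=T actual=T -> ctr[2]=3
Ev 10: PC=4 idx=1 pred=T actual=T -> ctr[1]=3
Ev 11: PC=2 idx=2 pred=T actual=T -> ctr[2]=3
Ev 12: PC=6 idx=0 pred=T actual=N -> ctr[0]=2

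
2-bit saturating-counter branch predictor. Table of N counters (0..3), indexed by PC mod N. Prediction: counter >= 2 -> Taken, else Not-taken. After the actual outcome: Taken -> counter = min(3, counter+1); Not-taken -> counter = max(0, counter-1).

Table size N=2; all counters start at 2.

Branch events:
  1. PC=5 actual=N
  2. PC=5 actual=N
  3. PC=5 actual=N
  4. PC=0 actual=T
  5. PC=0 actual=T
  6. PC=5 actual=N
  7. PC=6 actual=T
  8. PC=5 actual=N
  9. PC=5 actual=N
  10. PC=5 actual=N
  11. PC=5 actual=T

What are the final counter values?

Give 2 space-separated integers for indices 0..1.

Answer: 3 1

Derivation:
Ev 1: PC=5 idx=1 pred=T actual=N -> ctr[1]=1
Ev 2: PC=5 idx=1 pred=N actual=N -> ctr[1]=0
Ev 3: PC=5 idx=1 pred=N actual=N -> ctr[1]=0
Ev 4: PC=0 idx=0 pred=T actual=T -> ctr[0]=3
Ev 5: PC=0 idx=0 pred=T actual=T -> ctr[0]=3
Ev 6: PC=5 idx=1 pred=N actual=N -> ctr[1]=0
Ev 7: PC=6 idx=0 pred=T actual=T -> ctr[0]=3
Ev 8: PC=5 idx=1 pred=N actual=N -> ctr[1]=0
Ev 9: PC=5 idx=1 pred=N actual=N -> ctr[1]=0
Ev 10: PC=5 idx=1 pred=N actual=N -> ctr[1]=0
Ev 11: PC=5 idx=1 pred=N actual=T -> ctr[1]=1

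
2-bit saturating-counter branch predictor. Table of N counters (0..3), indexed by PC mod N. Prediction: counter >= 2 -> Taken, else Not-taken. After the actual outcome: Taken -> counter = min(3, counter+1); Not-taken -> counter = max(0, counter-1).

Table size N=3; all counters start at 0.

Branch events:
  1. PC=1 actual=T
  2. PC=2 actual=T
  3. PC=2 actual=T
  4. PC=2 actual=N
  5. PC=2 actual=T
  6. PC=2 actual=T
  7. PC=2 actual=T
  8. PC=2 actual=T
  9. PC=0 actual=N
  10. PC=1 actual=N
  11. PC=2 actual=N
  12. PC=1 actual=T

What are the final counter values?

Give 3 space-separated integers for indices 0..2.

Answer: 0 1 2

Derivation:
Ev 1: PC=1 idx=1 pred=N actual=T -> ctr[1]=1
Ev 2: PC=2 idx=2 pred=N actual=T -> ctr[2]=1
Ev 3: PC=2 idx=2 pred=N actual=T -> ctr[2]=2
Ev 4: PC=2 idx=2 pred=T actual=N -> ctr[2]=1
Ev 5: PC=2 idx=2 pred=N actual=T -> ctr[2]=2
Ev 6: PC=2 idx=2 pred=T actual=T -> ctr[2]=3
Ev 7: PC=2 idx=2 pred=T actual=T -> ctr[2]=3
Ev 8: PC=2 idx=2 pred=T actual=T -> ctr[2]=3
Ev 9: PC=0 idx=0 pred=N actual=N -> ctr[0]=0
Ev 10: PC=1 idx=1 pred=N actual=N -> ctr[1]=0
Ev 11: PC=2 idx=2 pred=T actual=N -> ctr[2]=2
Ev 12: PC=1 idx=1 pred=N actual=T -> ctr[1]=1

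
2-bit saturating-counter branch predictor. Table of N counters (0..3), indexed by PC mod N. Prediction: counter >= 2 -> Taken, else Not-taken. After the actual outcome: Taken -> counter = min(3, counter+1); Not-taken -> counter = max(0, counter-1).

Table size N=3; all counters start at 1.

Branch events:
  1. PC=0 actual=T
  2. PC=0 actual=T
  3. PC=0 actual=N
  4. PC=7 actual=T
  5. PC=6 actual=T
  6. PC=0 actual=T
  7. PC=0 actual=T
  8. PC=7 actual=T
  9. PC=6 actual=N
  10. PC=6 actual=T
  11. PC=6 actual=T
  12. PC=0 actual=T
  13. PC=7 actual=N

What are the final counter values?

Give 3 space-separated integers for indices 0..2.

Ev 1: PC=0 idx=0 pred=N actual=T -> ctr[0]=2
Ev 2: PC=0 idx=0 pred=T actual=T -> ctr[0]=3
Ev 3: PC=0 idx=0 pred=T actual=N -> ctr[0]=2
Ev 4: PC=7 idx=1 pred=N actual=T -> ctr[1]=2
Ev 5: PC=6 idx=0 pred=T actual=T -> ctr[0]=3
Ev 6: PC=0 idx=0 pred=T actual=T -> ctr[0]=3
Ev 7: PC=0 idx=0 pred=T actual=T -> ctr[0]=3
Ev 8: PC=7 idx=1 pred=T actual=T -> ctr[1]=3
Ev 9: PC=6 idx=0 pred=T actual=N -> ctr[0]=2
Ev 10: PC=6 idx=0 pred=T actual=T -> ctr[0]=3
Ev 11: PC=6 idx=0 pred=T actual=T -> ctr[0]=3
Ev 12: PC=0 idx=0 pred=T actual=T -> ctr[0]=3
Ev 13: PC=7 idx=1 pred=T actual=N -> ctr[1]=2

Answer: 3 2 1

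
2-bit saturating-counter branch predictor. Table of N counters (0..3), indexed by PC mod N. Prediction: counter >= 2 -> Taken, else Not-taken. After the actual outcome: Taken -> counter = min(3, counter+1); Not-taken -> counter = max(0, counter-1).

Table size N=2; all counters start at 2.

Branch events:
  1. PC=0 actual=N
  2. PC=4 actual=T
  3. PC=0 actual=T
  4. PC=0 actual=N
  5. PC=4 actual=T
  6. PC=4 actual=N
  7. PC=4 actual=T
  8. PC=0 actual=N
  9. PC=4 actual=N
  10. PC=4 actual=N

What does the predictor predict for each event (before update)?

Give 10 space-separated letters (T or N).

Answer: T N T T T T T T T N

Derivation:
Ev 1: PC=0 idx=0 pred=T actual=N -> ctr[0]=1
Ev 2: PC=4 idx=0 pred=N actual=T -> ctr[0]=2
Ev 3: PC=0 idx=0 pred=T actual=T -> ctr[0]=3
Ev 4: PC=0 idx=0 pred=T actual=N -> ctr[0]=2
Ev 5: PC=4 idx=0 pred=T actual=T -> ctr[0]=3
Ev 6: PC=4 idx=0 pred=T actual=N -> ctr[0]=2
Ev 7: PC=4 idx=0 pred=T actual=T -> ctr[0]=3
Ev 8: PC=0 idx=0 pred=T actual=N -> ctr[0]=2
Ev 9: PC=4 idx=0 pred=T actual=N -> ctr[0]=1
Ev 10: PC=4 idx=0 pred=N actual=N -> ctr[0]=0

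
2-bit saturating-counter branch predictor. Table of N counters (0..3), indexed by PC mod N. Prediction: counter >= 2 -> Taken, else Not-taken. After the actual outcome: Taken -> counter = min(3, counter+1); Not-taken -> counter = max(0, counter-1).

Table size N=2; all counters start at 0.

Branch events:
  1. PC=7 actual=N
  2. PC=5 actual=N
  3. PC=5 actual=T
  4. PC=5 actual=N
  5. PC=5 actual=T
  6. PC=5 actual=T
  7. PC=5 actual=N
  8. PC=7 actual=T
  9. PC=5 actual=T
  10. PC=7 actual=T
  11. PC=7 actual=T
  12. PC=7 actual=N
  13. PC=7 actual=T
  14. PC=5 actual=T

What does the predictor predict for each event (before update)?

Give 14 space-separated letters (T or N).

Answer: N N N N N N T N T T T T T T

Derivation:
Ev 1: PC=7 idx=1 pred=N actual=N -> ctr[1]=0
Ev 2: PC=5 idx=1 pred=N actual=N -> ctr[1]=0
Ev 3: PC=5 idx=1 pred=N actual=T -> ctr[1]=1
Ev 4: PC=5 idx=1 pred=N actual=N -> ctr[1]=0
Ev 5: PC=5 idx=1 pred=N actual=T -> ctr[1]=1
Ev 6: PC=5 idx=1 pred=N actual=T -> ctr[1]=2
Ev 7: PC=5 idx=1 pred=T actual=N -> ctr[1]=1
Ev 8: PC=7 idx=1 pred=N actual=T -> ctr[1]=2
Ev 9: PC=5 idx=1 pred=T actual=T -> ctr[1]=3
Ev 10: PC=7 idx=1 pred=T actual=T -> ctr[1]=3
Ev 11: PC=7 idx=1 pred=T actual=T -> ctr[1]=3
Ev 12: PC=7 idx=1 pred=T actual=N -> ctr[1]=2
Ev 13: PC=7 idx=1 pred=T actual=T -> ctr[1]=3
Ev 14: PC=5 idx=1 pred=T actual=T -> ctr[1]=3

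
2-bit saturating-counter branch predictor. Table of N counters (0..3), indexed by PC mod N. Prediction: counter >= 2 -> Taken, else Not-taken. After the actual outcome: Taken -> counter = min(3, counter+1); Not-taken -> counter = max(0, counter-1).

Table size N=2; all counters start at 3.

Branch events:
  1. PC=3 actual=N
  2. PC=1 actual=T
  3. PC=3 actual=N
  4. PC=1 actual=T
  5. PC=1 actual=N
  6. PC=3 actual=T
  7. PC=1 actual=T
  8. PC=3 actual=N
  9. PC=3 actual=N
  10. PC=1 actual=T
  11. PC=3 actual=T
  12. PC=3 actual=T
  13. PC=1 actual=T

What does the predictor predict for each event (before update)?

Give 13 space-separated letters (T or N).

Answer: T T T T T T T T T N T T T

Derivation:
Ev 1: PC=3 idx=1 pred=T actual=N -> ctr[1]=2
Ev 2: PC=1 idx=1 pred=T actual=T -> ctr[1]=3
Ev 3: PC=3 idx=1 pred=T actual=N -> ctr[1]=2
Ev 4: PC=1 idx=1 pred=T actual=T -> ctr[1]=3
Ev 5: PC=1 idx=1 pred=T actual=N -> ctr[1]=2
Ev 6: PC=3 idx=1 pred=T actual=T -> ctr[1]=3
Ev 7: PC=1 idx=1 pred=T actual=T -> ctr[1]=3
Ev 8: PC=3 idx=1 pred=T actual=N -> ctr[1]=2
Ev 9: PC=3 idx=1 pred=T actual=N -> ctr[1]=1
Ev 10: PC=1 idx=1 pred=N actual=T -> ctr[1]=2
Ev 11: PC=3 idx=1 pred=T actual=T -> ctr[1]=3
Ev 12: PC=3 idx=1 pred=T actual=T -> ctr[1]=3
Ev 13: PC=1 idx=1 pred=T actual=T -> ctr[1]=3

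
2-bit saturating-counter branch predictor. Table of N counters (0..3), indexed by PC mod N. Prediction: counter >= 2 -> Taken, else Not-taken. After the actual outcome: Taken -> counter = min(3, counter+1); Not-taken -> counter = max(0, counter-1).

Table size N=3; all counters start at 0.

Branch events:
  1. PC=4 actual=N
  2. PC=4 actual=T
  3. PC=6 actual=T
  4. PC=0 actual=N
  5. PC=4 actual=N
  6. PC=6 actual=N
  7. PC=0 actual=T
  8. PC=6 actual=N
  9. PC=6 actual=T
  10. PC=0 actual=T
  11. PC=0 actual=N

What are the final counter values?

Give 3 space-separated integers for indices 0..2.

Ev 1: PC=4 idx=1 pred=N actual=N -> ctr[1]=0
Ev 2: PC=4 idx=1 pred=N actual=T -> ctr[1]=1
Ev 3: PC=6 idx=0 pred=N actual=T -> ctr[0]=1
Ev 4: PC=0 idx=0 pred=N actual=N -> ctr[0]=0
Ev 5: PC=4 idx=1 pred=N actual=N -> ctr[1]=0
Ev 6: PC=6 idx=0 pred=N actual=N -> ctr[0]=0
Ev 7: PC=0 idx=0 pred=N actual=T -> ctr[0]=1
Ev 8: PC=6 idx=0 pred=N actual=N -> ctr[0]=0
Ev 9: PC=6 idx=0 pred=N actual=T -> ctr[0]=1
Ev 10: PC=0 idx=0 pred=N actual=T -> ctr[0]=2
Ev 11: PC=0 idx=0 pred=T actual=N -> ctr[0]=1

Answer: 1 0 0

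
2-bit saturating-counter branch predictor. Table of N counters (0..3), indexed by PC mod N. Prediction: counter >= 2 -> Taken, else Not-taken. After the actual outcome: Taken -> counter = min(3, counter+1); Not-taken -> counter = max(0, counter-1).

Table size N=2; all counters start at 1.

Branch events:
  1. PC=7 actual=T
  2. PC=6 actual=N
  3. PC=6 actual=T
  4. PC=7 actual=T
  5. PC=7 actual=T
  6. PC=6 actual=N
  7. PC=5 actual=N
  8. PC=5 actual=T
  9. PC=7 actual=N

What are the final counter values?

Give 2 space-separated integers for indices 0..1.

Ev 1: PC=7 idx=1 pred=N actual=T -> ctr[1]=2
Ev 2: PC=6 idx=0 pred=N actual=N -> ctr[0]=0
Ev 3: PC=6 idx=0 pred=N actual=T -> ctr[0]=1
Ev 4: PC=7 idx=1 pred=T actual=T -> ctr[1]=3
Ev 5: PC=7 idx=1 pred=T actual=T -> ctr[1]=3
Ev 6: PC=6 idx=0 pred=N actual=N -> ctr[0]=0
Ev 7: PC=5 idx=1 pred=T actual=N -> ctr[1]=2
Ev 8: PC=5 idx=1 pred=T actual=T -> ctr[1]=3
Ev 9: PC=7 idx=1 pred=T actual=N -> ctr[1]=2

Answer: 0 2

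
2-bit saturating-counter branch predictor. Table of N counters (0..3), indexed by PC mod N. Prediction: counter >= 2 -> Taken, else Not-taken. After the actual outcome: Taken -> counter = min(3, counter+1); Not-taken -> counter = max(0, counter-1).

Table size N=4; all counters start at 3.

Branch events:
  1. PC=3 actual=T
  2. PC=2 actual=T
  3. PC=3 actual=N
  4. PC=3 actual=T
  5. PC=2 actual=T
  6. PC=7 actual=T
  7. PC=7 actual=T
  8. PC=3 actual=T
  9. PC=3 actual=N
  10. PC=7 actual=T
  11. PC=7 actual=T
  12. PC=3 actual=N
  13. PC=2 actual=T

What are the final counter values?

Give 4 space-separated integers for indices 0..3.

Ev 1: PC=3 idx=3 pred=T actual=T -> ctr[3]=3
Ev 2: PC=2 idx=2 pred=T actual=T -> ctr[2]=3
Ev 3: PC=3 idx=3 pred=T actual=N -> ctr[3]=2
Ev 4: PC=3 idx=3 pred=T actual=T -> ctr[3]=3
Ev 5: PC=2 idx=2 pred=T actual=T -> ctr[2]=3
Ev 6: PC=7 idx=3 pred=T actual=T -> ctr[3]=3
Ev 7: PC=7 idx=3 pred=T actual=T -> ctr[3]=3
Ev 8: PC=3 idx=3 pred=T actual=T -> ctr[3]=3
Ev 9: PC=3 idx=3 pred=T actual=N -> ctr[3]=2
Ev 10: PC=7 idx=3 pred=T actual=T -> ctr[3]=3
Ev 11: PC=7 idx=3 pred=T actual=T -> ctr[3]=3
Ev 12: PC=3 idx=3 pred=T actual=N -> ctr[3]=2
Ev 13: PC=2 idx=2 pred=T actual=T -> ctr[2]=3

Answer: 3 3 3 2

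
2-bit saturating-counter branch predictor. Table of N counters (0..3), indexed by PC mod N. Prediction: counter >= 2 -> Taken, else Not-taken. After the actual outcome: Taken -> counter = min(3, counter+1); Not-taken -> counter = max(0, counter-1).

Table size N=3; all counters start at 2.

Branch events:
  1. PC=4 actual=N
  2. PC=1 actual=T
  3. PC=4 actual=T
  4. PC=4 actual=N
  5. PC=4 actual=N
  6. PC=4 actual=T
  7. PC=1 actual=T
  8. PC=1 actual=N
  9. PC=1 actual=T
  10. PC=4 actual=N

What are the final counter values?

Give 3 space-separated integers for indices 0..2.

Ev 1: PC=4 idx=1 pred=T actual=N -> ctr[1]=1
Ev 2: PC=1 idx=1 pred=N actual=T -> ctr[1]=2
Ev 3: PC=4 idx=1 pred=T actual=T -> ctr[1]=3
Ev 4: PC=4 idx=1 pred=T actual=N -> ctr[1]=2
Ev 5: PC=4 idx=1 pred=T actual=N -> ctr[1]=1
Ev 6: PC=4 idx=1 pred=N actual=T -> ctr[1]=2
Ev 7: PC=1 idx=1 pred=T actual=T -> ctr[1]=3
Ev 8: PC=1 idx=1 pred=T actual=N -> ctr[1]=2
Ev 9: PC=1 idx=1 pred=T actual=T -> ctr[1]=3
Ev 10: PC=4 idx=1 pred=T actual=N -> ctr[1]=2

Answer: 2 2 2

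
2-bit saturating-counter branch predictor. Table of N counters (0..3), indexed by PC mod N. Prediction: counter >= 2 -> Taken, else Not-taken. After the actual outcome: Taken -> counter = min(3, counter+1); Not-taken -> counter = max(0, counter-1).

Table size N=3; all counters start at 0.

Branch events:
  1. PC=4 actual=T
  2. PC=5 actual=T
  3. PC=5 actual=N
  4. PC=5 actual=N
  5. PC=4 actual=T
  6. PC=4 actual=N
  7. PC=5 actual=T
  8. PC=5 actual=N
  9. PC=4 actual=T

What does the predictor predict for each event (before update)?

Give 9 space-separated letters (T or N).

Answer: N N N N N T N N N

Derivation:
Ev 1: PC=4 idx=1 pred=N actual=T -> ctr[1]=1
Ev 2: PC=5 idx=2 pred=N actual=T -> ctr[2]=1
Ev 3: PC=5 idx=2 pred=N actual=N -> ctr[2]=0
Ev 4: PC=5 idx=2 pred=N actual=N -> ctr[2]=0
Ev 5: PC=4 idx=1 pred=N actual=T -> ctr[1]=2
Ev 6: PC=4 idx=1 pred=T actual=N -> ctr[1]=1
Ev 7: PC=5 idx=2 pred=N actual=T -> ctr[2]=1
Ev 8: PC=5 idx=2 pred=N actual=N -> ctr[2]=0
Ev 9: PC=4 idx=1 pred=N actual=T -> ctr[1]=2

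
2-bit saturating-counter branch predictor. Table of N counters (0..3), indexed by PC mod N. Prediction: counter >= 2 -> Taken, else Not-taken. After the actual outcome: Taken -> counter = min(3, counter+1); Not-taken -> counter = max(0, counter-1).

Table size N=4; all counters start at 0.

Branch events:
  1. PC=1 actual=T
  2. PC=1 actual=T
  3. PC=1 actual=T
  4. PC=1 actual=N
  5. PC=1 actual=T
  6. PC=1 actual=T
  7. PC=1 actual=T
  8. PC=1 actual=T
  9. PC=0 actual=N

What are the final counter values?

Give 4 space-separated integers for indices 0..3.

Ev 1: PC=1 idx=1 pred=N actual=T -> ctr[1]=1
Ev 2: PC=1 idx=1 pred=N actual=T -> ctr[1]=2
Ev 3: PC=1 idx=1 pred=T actual=T -> ctr[1]=3
Ev 4: PC=1 idx=1 pred=T actual=N -> ctr[1]=2
Ev 5: PC=1 idx=1 pred=T actual=T -> ctr[1]=3
Ev 6: PC=1 idx=1 pred=T actual=T -> ctr[1]=3
Ev 7: PC=1 idx=1 pred=T actual=T -> ctr[1]=3
Ev 8: PC=1 idx=1 pred=T actual=T -> ctr[1]=3
Ev 9: PC=0 idx=0 pred=N actual=N -> ctr[0]=0

Answer: 0 3 0 0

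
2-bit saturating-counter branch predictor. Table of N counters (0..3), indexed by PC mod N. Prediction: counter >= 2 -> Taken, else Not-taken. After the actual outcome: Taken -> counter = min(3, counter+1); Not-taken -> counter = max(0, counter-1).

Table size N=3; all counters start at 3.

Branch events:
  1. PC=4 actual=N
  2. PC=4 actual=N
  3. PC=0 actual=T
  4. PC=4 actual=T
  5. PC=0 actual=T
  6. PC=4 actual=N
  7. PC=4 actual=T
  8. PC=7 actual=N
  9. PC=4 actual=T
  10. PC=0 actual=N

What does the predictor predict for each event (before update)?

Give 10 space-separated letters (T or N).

Answer: T T T N T T N T N T

Derivation:
Ev 1: PC=4 idx=1 pred=T actual=N -> ctr[1]=2
Ev 2: PC=4 idx=1 pred=T actual=N -> ctr[1]=1
Ev 3: PC=0 idx=0 pred=T actual=T -> ctr[0]=3
Ev 4: PC=4 idx=1 pred=N actual=T -> ctr[1]=2
Ev 5: PC=0 idx=0 pred=T actual=T -> ctr[0]=3
Ev 6: PC=4 idx=1 pred=T actual=N -> ctr[1]=1
Ev 7: PC=4 idx=1 pred=N actual=T -> ctr[1]=2
Ev 8: PC=7 idx=1 pred=T actual=N -> ctr[1]=1
Ev 9: PC=4 idx=1 pred=N actual=T -> ctr[1]=2
Ev 10: PC=0 idx=0 pred=T actual=N -> ctr[0]=2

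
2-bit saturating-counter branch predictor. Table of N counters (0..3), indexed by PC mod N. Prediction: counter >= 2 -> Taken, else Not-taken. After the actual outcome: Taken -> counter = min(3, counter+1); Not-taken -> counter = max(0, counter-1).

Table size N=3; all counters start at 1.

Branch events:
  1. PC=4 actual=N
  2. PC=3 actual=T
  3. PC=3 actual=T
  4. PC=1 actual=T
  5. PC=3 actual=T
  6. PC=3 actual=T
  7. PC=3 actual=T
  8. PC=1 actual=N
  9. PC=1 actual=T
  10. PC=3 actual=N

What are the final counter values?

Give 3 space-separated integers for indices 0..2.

Answer: 2 1 1

Derivation:
Ev 1: PC=4 idx=1 pred=N actual=N -> ctr[1]=0
Ev 2: PC=3 idx=0 pred=N actual=T -> ctr[0]=2
Ev 3: PC=3 idx=0 pred=T actual=T -> ctr[0]=3
Ev 4: PC=1 idx=1 pred=N actual=T -> ctr[1]=1
Ev 5: PC=3 idx=0 pred=T actual=T -> ctr[0]=3
Ev 6: PC=3 idx=0 pred=T actual=T -> ctr[0]=3
Ev 7: PC=3 idx=0 pred=T actual=T -> ctr[0]=3
Ev 8: PC=1 idx=1 pred=N actual=N -> ctr[1]=0
Ev 9: PC=1 idx=1 pred=N actual=T -> ctr[1]=1
Ev 10: PC=3 idx=0 pred=T actual=N -> ctr[0]=2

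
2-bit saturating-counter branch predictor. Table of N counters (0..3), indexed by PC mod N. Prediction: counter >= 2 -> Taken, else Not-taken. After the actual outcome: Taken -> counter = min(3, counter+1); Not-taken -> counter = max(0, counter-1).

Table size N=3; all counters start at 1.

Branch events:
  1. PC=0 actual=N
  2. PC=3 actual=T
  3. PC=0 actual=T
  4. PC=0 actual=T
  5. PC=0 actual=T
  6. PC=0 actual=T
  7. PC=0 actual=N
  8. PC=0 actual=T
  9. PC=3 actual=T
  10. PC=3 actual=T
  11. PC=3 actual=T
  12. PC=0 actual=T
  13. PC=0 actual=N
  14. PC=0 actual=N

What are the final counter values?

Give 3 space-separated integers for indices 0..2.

Ev 1: PC=0 idx=0 pred=N actual=N -> ctr[0]=0
Ev 2: PC=3 idx=0 pred=N actual=T -> ctr[0]=1
Ev 3: PC=0 idx=0 pred=N actual=T -> ctr[0]=2
Ev 4: PC=0 idx=0 pred=T actual=T -> ctr[0]=3
Ev 5: PC=0 idx=0 pred=T actual=T -> ctr[0]=3
Ev 6: PC=0 idx=0 pred=T actual=T -> ctr[0]=3
Ev 7: PC=0 idx=0 pred=T actual=N -> ctr[0]=2
Ev 8: PC=0 idx=0 pred=T actual=T -> ctr[0]=3
Ev 9: PC=3 idx=0 pred=T actual=T -> ctr[0]=3
Ev 10: PC=3 idx=0 pred=T actual=T -> ctr[0]=3
Ev 11: PC=3 idx=0 pred=T actual=T -> ctr[0]=3
Ev 12: PC=0 idx=0 pred=T actual=T -> ctr[0]=3
Ev 13: PC=0 idx=0 pred=T actual=N -> ctr[0]=2
Ev 14: PC=0 idx=0 pred=T actual=N -> ctr[0]=1

Answer: 1 1 1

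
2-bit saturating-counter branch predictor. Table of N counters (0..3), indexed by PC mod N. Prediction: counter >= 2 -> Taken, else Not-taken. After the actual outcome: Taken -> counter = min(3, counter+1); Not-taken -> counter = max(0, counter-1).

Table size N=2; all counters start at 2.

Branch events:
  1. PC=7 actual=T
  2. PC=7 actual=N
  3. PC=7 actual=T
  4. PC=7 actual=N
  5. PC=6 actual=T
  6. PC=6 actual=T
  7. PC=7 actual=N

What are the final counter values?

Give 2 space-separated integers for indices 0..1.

Ev 1: PC=7 idx=1 pred=T actual=T -> ctr[1]=3
Ev 2: PC=7 idx=1 pred=T actual=N -> ctr[1]=2
Ev 3: PC=7 idx=1 pred=T actual=T -> ctr[1]=3
Ev 4: PC=7 idx=1 pred=T actual=N -> ctr[1]=2
Ev 5: PC=6 idx=0 pred=T actual=T -> ctr[0]=3
Ev 6: PC=6 idx=0 pred=T actual=T -> ctr[0]=3
Ev 7: PC=7 idx=1 pred=T actual=N -> ctr[1]=1

Answer: 3 1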